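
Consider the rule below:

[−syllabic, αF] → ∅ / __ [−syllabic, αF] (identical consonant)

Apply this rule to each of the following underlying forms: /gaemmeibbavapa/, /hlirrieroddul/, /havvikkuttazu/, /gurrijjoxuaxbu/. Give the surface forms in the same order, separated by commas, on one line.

gaemeibavapa, hlirierodul, havikutazu, gurijoxuaxbu

/gaemmeibbavapa/: /mm/ is a geminate; the first /m/ deletes. /bb/ is a geminate; the first /b/ deletes. → [gaemeibavapa].
/hlirrieroddul/: /rr/ is a geminate; the first /r/ deletes. /dd/ is a geminate; the first /d/ deletes. → [hlirierodul].
/havvikkuttazu/: /vv/ is a geminate; the first /v/ deletes. /kk/ is a geminate; the first /k/ deletes. /tt/ is a geminate; the first /t/ deletes. → [havikutazu].
/gurrijjoxuaxbu/: /rr/ is a geminate; the first /r/ deletes. /jj/ is a geminate; the first /j/ deletes. → [gurijoxuaxbu].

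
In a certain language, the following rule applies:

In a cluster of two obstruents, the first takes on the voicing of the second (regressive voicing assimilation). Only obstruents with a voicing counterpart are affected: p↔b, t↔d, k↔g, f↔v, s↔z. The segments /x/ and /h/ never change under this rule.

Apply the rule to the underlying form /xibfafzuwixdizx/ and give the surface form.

xipfavzuwixdisx

/b/ precedes the voiceless obstruent /f/, so it devoices to [p] by assimilation.
/f/ precedes the voiced obstruent /z/, so it voices to [v] by assimilation.
/z/ precedes the voiceless obstruent /x/, so it devoices to [s] by assimilation.
Surface form: [xipfavzuwixdisx].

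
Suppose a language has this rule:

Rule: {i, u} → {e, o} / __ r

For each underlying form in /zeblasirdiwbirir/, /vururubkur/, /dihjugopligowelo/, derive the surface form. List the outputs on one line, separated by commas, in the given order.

zeblaserdiwberer, vororubkor, dihjugopligowelo

/zeblasirdiwbirir/: /i/ is a high vowel immediately before /r/, so it lowers to [e]. /i/ is a high vowel immediately before /r/, so it lowers to [e]. /i/ is a high vowel immediately before /r/, so it lowers to [e]. → [zeblaserdiwberer].
/vururubkur/: /u/ is a high vowel immediately before /r/, so it lowers to [o]. /u/ is a high vowel immediately before /r/, so it lowers to [o]. /u/ is a high vowel immediately before /r/, so it lowers to [o]. → [vororubkor].
/dihjugopligowelo/: the rule's environment is not met; surfaces unchanged as [dihjugopligowelo].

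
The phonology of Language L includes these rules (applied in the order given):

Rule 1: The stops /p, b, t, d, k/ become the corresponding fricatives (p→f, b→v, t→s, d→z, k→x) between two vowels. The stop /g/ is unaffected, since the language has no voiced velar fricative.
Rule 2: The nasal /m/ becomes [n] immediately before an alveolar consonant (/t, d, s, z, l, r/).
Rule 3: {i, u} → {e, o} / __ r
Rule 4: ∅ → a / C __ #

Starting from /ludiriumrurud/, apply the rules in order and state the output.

luzeriunroruda

Rule 1 (intervocalic spirantization): /d/ is a stop between vowels /u/ and /i/, so it spirantizes to the fricative [z]. /ludiriumrurud/ → luziriumrurud.
Rule 2 (nasal place assimilation): /m/ precedes the alveolar consonant /r/, so it assimilates in place to [n]. /luziriumrurud/ → luziriunrurud.
Rule 3 (pre-rhotic lowering): /i/ is a high vowel immediately before /r/, so it lowers to [e]. /u/ is a high vowel immediately before /r/, so it lowers to [o]. /luziriunrurud/ → luzeriunrorud.
Rule 4 (final a-epenthesis): the form ends in the consonant /d/, so [a] is inserted word-finally. /luzeriunrorud/ → luzeriunroruda.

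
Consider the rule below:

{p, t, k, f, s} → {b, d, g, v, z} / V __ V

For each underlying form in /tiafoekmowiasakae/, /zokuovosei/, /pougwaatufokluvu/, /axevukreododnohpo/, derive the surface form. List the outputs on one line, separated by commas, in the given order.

tiavoekmowiazagae, zoguovozei, pougwaaduvokluvu, axevukreododnohpo

/tiafoekmowiasakae/: /f/ is a voiceless obstruent between vowels /a/ and /o/, so it voices to [v]. /s/ is a voiceless obstruent between vowels /a/ and /a/, so it voices to [z]. /k/ is a voiceless obstruent between vowels /a/ and /a/, so it voices to [g]. → [tiavoekmowiazagae].
/zokuovosei/: /k/ is a voiceless obstruent between vowels /o/ and /u/, so it voices to [g]. /s/ is a voiceless obstruent between vowels /o/ and /e/, so it voices to [z]. → [zoguovozei].
/pougwaatufokluvu/: /t/ is a voiceless obstruent between vowels /a/ and /u/, so it voices to [d]. /f/ is a voiceless obstruent between vowels /u/ and /o/, so it voices to [v]. → [pougwaaduvokluvu].
/axevukreododnohpo/: the rule's environment is not met; surfaces unchanged as [axevukreododnohpo].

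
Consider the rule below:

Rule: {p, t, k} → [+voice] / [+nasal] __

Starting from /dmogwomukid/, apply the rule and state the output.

dmogwomukid

No segment of /dmogwomukid/ meets the structural description of the rule, so the form surfaces unchanged.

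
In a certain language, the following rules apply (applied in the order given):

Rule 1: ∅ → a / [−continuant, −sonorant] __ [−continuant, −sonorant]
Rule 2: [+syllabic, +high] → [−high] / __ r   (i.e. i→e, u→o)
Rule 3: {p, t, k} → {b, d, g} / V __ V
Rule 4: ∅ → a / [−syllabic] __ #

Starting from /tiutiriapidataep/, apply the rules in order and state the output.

tiuderiabidadaepa

Rule 1 (stop-cluster a-epenthesis): no segment meets the environment; /tiutiriapidataep/ is unchanged.
Rule 2 (pre-rhotic lowering): /i/ is a high vowel immediately before /r/, so it lowers to [e]. /tiutiriapidataep/ → tiuteriapidataep.
Rule 3 (intervocalic voicing): /t/ is a voiceless stop between vowels /u/ and /e/, so it voices to [d]. /p/ is a voiceless stop between vowels /a/ and /i/, so it voices to [b]. /t/ is a voiceless stop between vowels /a/ and /a/, so it voices to [d]. /tiuteriapidataep/ → tiuderiabidadaep.
Rule 4 (final a-epenthesis): the form ends in the consonant /p/, so [a] is inserted word-finally. /tiuderiabidadaep/ → tiuderiabidadaepa.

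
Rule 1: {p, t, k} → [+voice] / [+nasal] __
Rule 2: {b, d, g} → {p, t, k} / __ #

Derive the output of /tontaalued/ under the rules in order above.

tondaaluet

Rule 1 (post-nasal voicing): /t/ is a voiceless stop immediately after the nasal /n/, so it voices to [d]. /tontaalued/ → tondaalued.
Rule 2 (final devoicing): /d/ is a voiced stop in word-final position, so it devoices to [t]. /tondaalued/ → tondaaluet.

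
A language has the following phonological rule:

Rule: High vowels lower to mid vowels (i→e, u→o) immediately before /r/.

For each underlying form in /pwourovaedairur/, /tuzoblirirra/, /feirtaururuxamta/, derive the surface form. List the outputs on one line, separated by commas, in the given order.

/pwourovaedairur/: /u/ is a high vowel immediately before /r/, so it lowers to [o]. /i/ is a high vowel immediately before /r/, so it lowers to [e]. /u/ is a high vowel immediately before /r/, so it lowers to [o]. → [pwoorovaedaeror].
/tuzoblirirra/: /i/ is a high vowel immediately before /r/, so it lowers to [e]. /i/ is a high vowel immediately before /r/, so it lowers to [e]. → [tuzoblererra].
/feirtaururuxamta/: /i/ is a high vowel immediately before /r/, so it lowers to [e]. /u/ is a high vowel immediately before /r/, so it lowers to [o]. /u/ is a high vowel immediately before /r/, so it lowers to [o]. → [feertaororuxamta].

pwoorovaedaeror, tuzoblererra, feertaororuxamta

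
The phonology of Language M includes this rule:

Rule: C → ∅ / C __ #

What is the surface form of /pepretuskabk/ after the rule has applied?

pepretuskab

/k/ is the second consonant of a word-final cluster /bk/, so it deletes.
The other instances of /p/, /r/, /t/, /s/, /k/, /b/ do not occur in the required environment and remain unchanged.
Surface form: [pepretuskab].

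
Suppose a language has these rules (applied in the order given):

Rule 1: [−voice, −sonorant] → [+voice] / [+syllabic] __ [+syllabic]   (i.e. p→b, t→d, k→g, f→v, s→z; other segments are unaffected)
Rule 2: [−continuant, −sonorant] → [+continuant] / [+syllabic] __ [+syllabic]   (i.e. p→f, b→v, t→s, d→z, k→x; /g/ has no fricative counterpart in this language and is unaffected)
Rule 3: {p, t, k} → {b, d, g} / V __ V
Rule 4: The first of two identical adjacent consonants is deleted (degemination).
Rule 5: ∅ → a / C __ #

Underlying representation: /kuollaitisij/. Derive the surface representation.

kuolaizizija

Rule 1 (intervocalic voicing): /t/ is a voiceless obstruent between vowels /i/ and /i/, so it voices to [d]. /s/ is a voiceless obstruent between vowels /i/ and /i/, so it voices to [z]. /kuollaitisij/ → kuollaidizij.
Rule 2 (intervocalic spirantization): /d/ is a stop between vowels /i/ and /i/, so it spirantizes to the fricative [z]. /kuollaidizij/ → kuollaizizij.
Rule 3 (intervocalic voicing): no segment meets the environment; /kuollaizizij/ is unchanged.
Rule 4 (degemination): /ll/ is a geminate; the first /l/ deletes. /kuollaizizij/ → kuolaizizij.
Rule 5 (final a-epenthesis): the form ends in the consonant /j/, so [a] is inserted word-finally. /kuolaizizij/ → kuolaizizija.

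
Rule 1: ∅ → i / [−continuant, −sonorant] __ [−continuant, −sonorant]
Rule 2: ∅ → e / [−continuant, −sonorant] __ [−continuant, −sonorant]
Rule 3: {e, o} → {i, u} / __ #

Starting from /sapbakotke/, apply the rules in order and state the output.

sapibakotiki

Rule 1 (stop-cluster i-epenthesis): /p/ and /b/ form a stop–stop cluster, so [i] is inserted between them. /t/ and /k/ form a stop–stop cluster, so [i] is inserted between them. /sapbakotke/ → sapibakotike.
Rule 2 (stop-cluster e-epenthesis): no segment meets the environment; /sapibakotike/ is unchanged.
Rule 3 (final vowel raising): /e/ is a mid vowel in word-final position, so it raises to [i]. /sapibakotike/ → sapibakotiki.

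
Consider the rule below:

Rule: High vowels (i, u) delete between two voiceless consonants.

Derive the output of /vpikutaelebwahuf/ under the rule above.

/i/ is a high vowel flanked by voiceless consonants /p/ and /k/, so it deletes.
/u/ is a high vowel flanked by voiceless consonants /k/ and /t/, so it deletes.
/u/ is a high vowel flanked by voiceless consonants /h/ and /f/, so it deletes.
Surface form: [vpktaelebwahf].

vpktaelebwahf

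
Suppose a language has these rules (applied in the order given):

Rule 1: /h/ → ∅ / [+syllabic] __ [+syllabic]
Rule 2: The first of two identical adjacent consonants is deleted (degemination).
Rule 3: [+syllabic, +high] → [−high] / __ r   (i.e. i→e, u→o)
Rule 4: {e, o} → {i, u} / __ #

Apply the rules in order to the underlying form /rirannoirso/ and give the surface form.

reranoersu

Rule 1 (intervocalic h-deletion): no segment meets the environment; /rirannoirso/ is unchanged.
Rule 2 (degemination): /nn/ is a geminate; the first /n/ deletes. /rirannoirso/ → riranoirso.
Rule 3 (pre-rhotic lowering): /i/ is a high vowel immediately before /r/, so it lowers to [e]. /i/ is a high vowel immediately before /r/, so it lowers to [e]. /riranoirso/ → reranoerso.
Rule 4 (final vowel raising): /o/ is a mid vowel in word-final position, so it raises to [u]. /reranoerso/ → reranoersu.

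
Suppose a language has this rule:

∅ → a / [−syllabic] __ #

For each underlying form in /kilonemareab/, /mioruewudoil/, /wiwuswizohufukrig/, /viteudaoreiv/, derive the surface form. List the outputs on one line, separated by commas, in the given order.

/kilonemareab/: the form ends in the consonant /b/, so [a] is inserted word-finally. → [kilonemareaba].
/mioruewudoil/: the form ends in the consonant /l/, so [a] is inserted word-finally. → [mioruewudoila].
/wiwuswizohufukrig/: the form ends in the consonant /g/, so [a] is inserted word-finally. → [wiwuswizohufukriga].
/viteudaoreiv/: the form ends in the consonant /v/, so [a] is inserted word-finally. → [viteudaoreiva].

kilonemareaba, mioruewudoila, wiwuswizohufukriga, viteudaoreiva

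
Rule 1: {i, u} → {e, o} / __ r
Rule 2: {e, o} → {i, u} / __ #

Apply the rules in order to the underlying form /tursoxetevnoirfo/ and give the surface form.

torsoxetevnoerfu

Rule 1 (pre-rhotic lowering): /u/ is a high vowel immediately before /r/, so it lowers to [o]. /i/ is a high vowel immediately before /r/, so it lowers to [e]. /tursoxetevnoirfo/ → torsoxetevnoerfo.
Rule 2 (final vowel raising): /o/ is a mid vowel in word-final position, so it raises to [u]. /torsoxetevnoerfo/ → torsoxetevnoerfu.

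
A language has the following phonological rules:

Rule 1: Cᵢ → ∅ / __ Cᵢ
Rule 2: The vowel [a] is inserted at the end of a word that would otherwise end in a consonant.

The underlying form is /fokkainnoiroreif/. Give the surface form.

fokainoiroreifa

Rule 1 (degemination): /kk/ is a geminate; the first /k/ deletes. /nn/ is a geminate; the first /n/ deletes. /fokkainnoiroreif/ → fokainoiroreif.
Rule 2 (final a-epenthesis): the form ends in the consonant /f/, so [a] is inserted word-finally. /fokainoiroreif/ → fokainoiroreifa.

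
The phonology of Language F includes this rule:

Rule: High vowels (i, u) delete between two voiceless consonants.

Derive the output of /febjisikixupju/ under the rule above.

/i/ is a high vowel flanked by voiceless consonants /s/ and /k/, so it deletes.
/i/ is a high vowel flanked by voiceless consonants /k/ and /x/, so it deletes.
/u/ is a high vowel flanked by voiceless consonants /x/ and /p/, so it deletes.
The other instances of /i/, /u/ do not occur in the required environment and remain unchanged.
Surface form: [febjiskxpju].

febjiskxpju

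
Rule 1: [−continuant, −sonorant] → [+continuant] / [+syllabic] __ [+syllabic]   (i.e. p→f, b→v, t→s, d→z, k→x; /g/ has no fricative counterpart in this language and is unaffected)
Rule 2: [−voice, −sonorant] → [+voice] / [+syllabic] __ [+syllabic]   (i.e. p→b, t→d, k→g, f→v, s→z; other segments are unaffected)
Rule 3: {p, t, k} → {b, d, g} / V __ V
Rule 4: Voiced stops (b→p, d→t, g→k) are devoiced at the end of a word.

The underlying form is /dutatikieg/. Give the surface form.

duzazixiek

Rule 1 (intervocalic spirantization): /t/ is a stop between vowels /u/ and /a/, so it spirantizes to the fricative [s]. /t/ is a stop between vowels /a/ and /i/, so it spirantizes to the fricative [s]. /k/ is a stop between vowels /i/ and /i/, so it spirantizes to the fricative [x]. /dutatikieg/ → dusasixieg.
Rule 2 (intervocalic voicing): /s/ is a voiceless obstruent between vowels /u/ and /a/, so it voices to [z]. /s/ is a voiceless obstruent between vowels /a/ and /i/, so it voices to [z]. /dusasixieg/ → duzazixieg.
Rule 3 (intervocalic voicing): no segment meets the environment; /duzazixieg/ is unchanged.
Rule 4 (final devoicing): /g/ is a voiced stop in word-final position, so it devoices to [k]. /duzazixieg/ → duzazixiek.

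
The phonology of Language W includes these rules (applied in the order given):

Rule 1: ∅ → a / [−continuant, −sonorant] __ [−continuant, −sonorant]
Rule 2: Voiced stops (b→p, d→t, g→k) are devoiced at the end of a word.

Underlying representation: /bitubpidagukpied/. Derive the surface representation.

bitubapidagukapiet

Rule 1 (stop-cluster a-epenthesis): /b/ and /p/ form a stop–stop cluster, so [a] is inserted between them. /k/ and /p/ form a stop–stop cluster, so [a] is inserted between them. /bitubpidagukpied/ → bitubapidagukapied.
Rule 2 (final devoicing): /d/ is a voiced stop in word-final position, so it devoices to [t]. /bitubapidagukapied/ → bitubapidagukapiet.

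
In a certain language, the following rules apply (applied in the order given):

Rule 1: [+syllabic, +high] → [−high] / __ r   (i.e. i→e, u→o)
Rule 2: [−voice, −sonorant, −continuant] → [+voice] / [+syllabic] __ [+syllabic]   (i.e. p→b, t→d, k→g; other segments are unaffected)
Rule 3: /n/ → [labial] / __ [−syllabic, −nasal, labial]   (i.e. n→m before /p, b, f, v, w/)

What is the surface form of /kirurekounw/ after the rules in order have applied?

keroregoumw

Rule 1 (pre-rhotic lowering): /i/ is a high vowel immediately before /r/, so it lowers to [e]. /u/ is a high vowel immediately before /r/, so it lowers to [o]. /kirurekounw/ → kerorekounw.
Rule 2 (intervocalic voicing): /k/ is a voiceless stop between vowels /e/ and /o/, so it voices to [g]. /kerorekounw/ → keroregounw.
Rule 3 (nasal place assimilation): /n/ precedes the labial consonant /w/, so it assimilates in place to [m]. /keroregounw/ → keroregoumw.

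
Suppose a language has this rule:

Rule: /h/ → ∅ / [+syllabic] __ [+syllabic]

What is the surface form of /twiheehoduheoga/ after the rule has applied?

/h/ occurs between vowels /i/ and /e/, so it deletes.
/h/ occurs between vowels /e/ and /o/, so it deletes.
/h/ occurs between vowels /u/ and /e/, so it deletes.
Surface form: [twieeodueoga].

twieeodueoga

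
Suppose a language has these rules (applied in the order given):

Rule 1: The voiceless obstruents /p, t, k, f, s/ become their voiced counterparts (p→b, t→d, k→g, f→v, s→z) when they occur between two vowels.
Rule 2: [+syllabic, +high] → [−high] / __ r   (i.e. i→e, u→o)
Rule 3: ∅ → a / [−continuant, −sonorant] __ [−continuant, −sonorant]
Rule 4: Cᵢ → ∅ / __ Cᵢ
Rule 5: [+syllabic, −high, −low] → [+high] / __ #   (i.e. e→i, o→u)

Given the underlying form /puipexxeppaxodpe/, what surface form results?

puibexepapaxodapi

Rule 1 (intervocalic voicing): /p/ is a voiceless obstruent between vowels /i/ and /e/, so it voices to [b]. /puipexxeppaxodpe/ → puibexxeppaxodpe.
Rule 2 (pre-rhotic lowering): no segment meets the environment; /puibexxeppaxodpe/ is unchanged.
Rule 3 (stop-cluster a-epenthesis): /p/ and /p/ form a stop–stop cluster, so [a] is inserted between them. /d/ and /p/ form a stop–stop cluster, so [a] is inserted between them. /puibexxeppaxodpe/ → puibexxepapaxodape.
Rule 4 (degemination): /xx/ is a geminate; the first /x/ deletes. /puibexxepapaxodape/ → puibexepapaxodape.
Rule 5 (final vowel raising): /e/ is a mid vowel in word-final position, so it raises to [i]. /puibexepapaxodape/ → puibexepapaxodapi.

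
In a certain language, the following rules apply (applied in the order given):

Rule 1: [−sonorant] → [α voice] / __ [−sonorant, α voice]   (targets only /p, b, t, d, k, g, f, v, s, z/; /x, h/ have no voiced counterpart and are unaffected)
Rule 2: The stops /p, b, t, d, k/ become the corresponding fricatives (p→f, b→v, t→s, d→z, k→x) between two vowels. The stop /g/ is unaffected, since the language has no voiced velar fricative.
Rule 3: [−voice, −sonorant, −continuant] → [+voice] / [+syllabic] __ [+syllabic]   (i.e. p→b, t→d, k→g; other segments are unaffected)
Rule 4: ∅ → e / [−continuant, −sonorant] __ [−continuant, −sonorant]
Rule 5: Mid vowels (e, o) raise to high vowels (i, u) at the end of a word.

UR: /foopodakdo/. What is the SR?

Rule 1 (regressive voicing assimilation): /k/ precedes the voiced obstruent /d/, so it voices to [g] by assimilation. /foopodakdo/ → foopodagdo.
Rule 2 (intervocalic spirantization): /p/ is a stop between vowels /o/ and /o/, so it spirantizes to the fricative [f]. /d/ is a stop between vowels /o/ and /a/, so it spirantizes to the fricative [z]. /foopodagdo/ → foofozagdo.
Rule 3 (intervocalic voicing): no segment meets the environment; /foofozagdo/ is unchanged.
Rule 4 (stop-cluster e-epenthesis): /g/ and /d/ form a stop–stop cluster, so [e] is inserted between them. /foofozagdo/ → foofozagedo.
Rule 5 (final vowel raising): /o/ is a mid vowel in word-final position, so it raises to [u]. /foofozagedo/ → foofozagedu.

foofozagedu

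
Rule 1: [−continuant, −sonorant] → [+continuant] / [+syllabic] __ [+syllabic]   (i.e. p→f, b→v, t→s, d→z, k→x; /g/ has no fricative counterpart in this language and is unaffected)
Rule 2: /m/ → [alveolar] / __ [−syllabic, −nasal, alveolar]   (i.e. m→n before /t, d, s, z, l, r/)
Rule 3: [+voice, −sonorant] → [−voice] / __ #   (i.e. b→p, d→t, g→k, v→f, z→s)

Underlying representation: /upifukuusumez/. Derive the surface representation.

Rule 1 (intervocalic spirantization): /p/ is a stop between vowels /u/ and /i/, so it spirantizes to the fricative [f]. /k/ is a stop between vowels /u/ and /u/, so it spirantizes to the fricative [x]. /upifukuusumez/ → ufifuxuusumez.
Rule 2 (nasal place assimilation): no segment meets the environment; /ufifuxuusumez/ is unchanged.
Rule 3 (final devoicing): /z/ is a voiced obstruent in word-final position, so it devoices to [s]. /ufifuxuusumez/ → ufifuxuusumes.

ufifuxuusumes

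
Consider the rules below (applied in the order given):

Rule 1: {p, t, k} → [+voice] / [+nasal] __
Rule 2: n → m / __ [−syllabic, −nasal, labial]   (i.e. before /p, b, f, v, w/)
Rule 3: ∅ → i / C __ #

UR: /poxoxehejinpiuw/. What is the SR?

Rule 1 (post-nasal voicing): /p/ is a voiceless stop immediately after the nasal /n/, so it voices to [b]. /poxoxehejinpiuw/ → poxoxehejinbiuw.
Rule 2 (nasal place assimilation): /n/ precedes the labial consonant /b/, so it assimilates in place to [m]. /poxoxehejinbiuw/ → poxoxehejimbiuw.
Rule 3 (final i-epenthesis): the form ends in the consonant /w/, so [i] is inserted word-finally. /poxoxehejimbiuw/ → poxoxehejimbiuwi.

poxoxehejimbiuwi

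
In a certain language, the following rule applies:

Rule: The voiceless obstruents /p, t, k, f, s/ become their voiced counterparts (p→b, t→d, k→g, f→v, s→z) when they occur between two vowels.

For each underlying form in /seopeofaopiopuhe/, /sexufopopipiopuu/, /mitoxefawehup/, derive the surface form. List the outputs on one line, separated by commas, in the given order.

/seopeofaopiopuhe/: /p/ is a voiceless obstruent between vowels /o/ and /e/, so it voices to [b]. /f/ is a voiceless obstruent between vowels /o/ and /a/, so it voices to [v]. /p/ is a voiceless obstruent between vowels /o/ and /i/, so it voices to [b]. /p/ is a voiceless obstruent between vowels /o/ and /u/, so it voices to [b]. → [seobeovaobiobuhe].
/sexufopopipiopuu/: /f/ is a voiceless obstruent between vowels /u/ and /o/, so it voices to [v]. /p/ is a voiceless obstruent between vowels /o/ and /o/, so it voices to [b]. /p/ is a voiceless obstruent between vowels /o/ and /i/, so it voices to [b]. /p/ is a voiceless obstruent between vowels /i/ and /i/, so it voices to [b]. /p/ is a voiceless obstruent between vowels /o/ and /u/, so it voices to [b]. → [sexuvobobibiobuu].
/mitoxefawehup/: /t/ is a voiceless obstruent between vowels /i/ and /o/, so it voices to [d]. /f/ is a voiceless obstruent between vowels /e/ and /a/, so it voices to [v]. → [midoxevawehup].

seobeovaobiobuhe, sexuvobobibiobuu, midoxevawehup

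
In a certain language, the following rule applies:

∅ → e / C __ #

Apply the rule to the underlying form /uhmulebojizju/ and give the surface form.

No segment of /uhmulebojizju/ meets the structural description of the rule, so the form surfaces unchanged.

uhmulebojizju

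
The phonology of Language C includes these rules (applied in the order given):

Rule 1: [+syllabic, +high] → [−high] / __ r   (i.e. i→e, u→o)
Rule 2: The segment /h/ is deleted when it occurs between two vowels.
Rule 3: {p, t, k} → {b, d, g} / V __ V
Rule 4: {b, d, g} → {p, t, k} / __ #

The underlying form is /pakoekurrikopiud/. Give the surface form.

pagoegorrigobiut

Rule 1 (pre-rhotic lowering): /u/ is a high vowel immediately before /r/, so it lowers to [o]. /pakoekurrikopiud/ → pakoekorrikopiud.
Rule 2 (intervocalic h-deletion): no segment meets the environment; /pakoekorrikopiud/ is unchanged.
Rule 3 (intervocalic voicing): /k/ is a voiceless stop between vowels /a/ and /o/, so it voices to [g]. /k/ is a voiceless stop between vowels /e/ and /o/, so it voices to [g]. /k/ is a voiceless stop between vowels /i/ and /o/, so it voices to [g]. /p/ is a voiceless stop between vowels /o/ and /i/, so it voices to [b]. /pakoekorrikopiud/ → pagoegorrigobiud.
Rule 4 (final devoicing): /d/ is a voiced stop in word-final position, so it devoices to [t]. /pagoegorrigobiud/ → pagoegorrigobiut.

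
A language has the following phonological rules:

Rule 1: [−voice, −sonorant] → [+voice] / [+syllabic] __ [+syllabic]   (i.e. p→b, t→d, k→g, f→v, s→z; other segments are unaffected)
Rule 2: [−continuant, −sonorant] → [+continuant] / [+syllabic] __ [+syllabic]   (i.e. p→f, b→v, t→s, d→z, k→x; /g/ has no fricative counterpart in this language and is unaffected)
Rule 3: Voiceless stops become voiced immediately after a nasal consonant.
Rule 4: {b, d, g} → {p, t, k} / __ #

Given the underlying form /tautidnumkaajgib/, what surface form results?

tauzidnumgaajgip

Rule 1 (intervocalic voicing): /t/ is a voiceless obstruent between vowels /u/ and /i/, so it voices to [d]. /tautidnumkaajgib/ → taudidnumkaajgib.
Rule 2 (intervocalic spirantization): /d/ is a stop between vowels /u/ and /i/, so it spirantizes to the fricative [z]. /taudidnumkaajgib/ → tauzidnumkaajgib.
Rule 3 (post-nasal voicing): /k/ is a voiceless stop immediately after the nasal /m/, so it voices to [g]. /tauzidnumkaajgib/ → tauzidnumgaajgib.
Rule 4 (final devoicing): /b/ is a voiced stop in word-final position, so it devoices to [p]. /tauzidnumgaajgib/ → tauzidnumgaajgip.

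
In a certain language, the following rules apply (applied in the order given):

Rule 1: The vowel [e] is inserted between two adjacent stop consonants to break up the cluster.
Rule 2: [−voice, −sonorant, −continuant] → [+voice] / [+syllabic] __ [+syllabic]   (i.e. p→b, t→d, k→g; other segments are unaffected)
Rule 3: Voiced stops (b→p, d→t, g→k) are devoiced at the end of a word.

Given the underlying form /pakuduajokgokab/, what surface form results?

paguduajogegogap

Rule 1 (stop-cluster e-epenthesis): /k/ and /g/ form a stop–stop cluster, so [e] is inserted between them. /pakuduajokgokab/ → pakuduajokegokab.
Rule 2 (intervocalic voicing): /k/ is a voiceless stop between vowels /a/ and /u/, so it voices to [g]. /k/ is a voiceless stop between vowels /o/ and /e/, so it voices to [g]. /k/ is a voiceless stop between vowels /o/ and /a/, so it voices to [g]. /pakuduajokegokab/ → paguduajogegogab.
Rule 3 (final devoicing): /b/ is a voiced stop in word-final position, so it devoices to [p]. /paguduajogegogab/ → paguduajogegogap.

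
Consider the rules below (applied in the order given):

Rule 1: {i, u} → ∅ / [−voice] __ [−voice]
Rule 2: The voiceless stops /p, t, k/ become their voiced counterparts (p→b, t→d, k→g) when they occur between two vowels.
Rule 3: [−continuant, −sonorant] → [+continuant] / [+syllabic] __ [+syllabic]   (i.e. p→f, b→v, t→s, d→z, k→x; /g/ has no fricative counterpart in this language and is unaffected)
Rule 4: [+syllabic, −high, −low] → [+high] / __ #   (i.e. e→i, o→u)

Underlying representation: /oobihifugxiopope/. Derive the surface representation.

oovihfugxiovovi

Rule 1 (high vowel syncope): /i/ is a high vowel flanked by voiceless consonants /h/ and /f/, so it deletes. /oobihifugxiopope/ → oobihfugxiopope.
Rule 2 (intervocalic voicing): /p/ is a voiceless stop between vowels /o/ and /o/, so it voices to [b]. /p/ is a voiceless stop between vowels /o/ and /e/, so it voices to [b]. /oobihfugxiopope/ → oobihfugxiobobe.
Rule 3 (intervocalic spirantization): /b/ is a stop between vowels /o/ and /i/, so it spirantizes to the fricative [v]. /b/ is a stop between vowels /o/ and /o/, so it spirantizes to the fricative [v]. /b/ is a stop between vowels /o/ and /e/, so it spirantizes to the fricative [v]. /oobihfugxiobobe/ → oovihfugxiovove.
Rule 4 (final vowel raising): /e/ is a mid vowel in word-final position, so it raises to [i]. /oovihfugxiovove/ → oovihfugxiovovi.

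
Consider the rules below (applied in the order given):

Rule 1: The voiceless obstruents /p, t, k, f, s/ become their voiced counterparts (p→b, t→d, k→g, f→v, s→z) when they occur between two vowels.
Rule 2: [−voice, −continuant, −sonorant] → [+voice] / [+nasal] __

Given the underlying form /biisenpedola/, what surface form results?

Rule 1 (intervocalic voicing): /s/ is a voiceless obstruent between vowels /i/ and /e/, so it voices to [z]. /biisenpedola/ → biizenpedola.
Rule 2 (post-nasal voicing): /p/ is a voiceless stop immediately after the nasal /n/, so it voices to [b]. /biizenpedola/ → biizenbedola.

biizenbedola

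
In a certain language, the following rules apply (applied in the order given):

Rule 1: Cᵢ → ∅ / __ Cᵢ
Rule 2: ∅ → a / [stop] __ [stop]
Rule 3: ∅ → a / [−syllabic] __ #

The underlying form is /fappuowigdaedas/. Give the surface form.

fapuowigadaedasa

Rule 1 (degemination): /pp/ is a geminate; the first /p/ deletes. /fappuowigdaedas/ → fapuowigdaedas.
Rule 2 (stop-cluster a-epenthesis): /g/ and /d/ form a stop–stop cluster, so [a] is inserted between them. /fapuowigdaedas/ → fapuowigadaedas.
Rule 3 (final a-epenthesis): the form ends in the consonant /s/, so [a] is inserted word-finally. /fapuowigadaedas/ → fapuowigadaedasa.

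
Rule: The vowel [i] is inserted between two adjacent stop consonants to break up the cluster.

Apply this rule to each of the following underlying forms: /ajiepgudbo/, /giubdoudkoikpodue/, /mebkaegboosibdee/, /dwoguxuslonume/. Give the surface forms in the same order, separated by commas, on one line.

/ajiepgudbo/: /p/ and /g/ form a stop–stop cluster, so [i] is inserted between them. /d/ and /b/ form a stop–stop cluster, so [i] is inserted between them. → [ajiepigudibo].
/giubdoudkoikpodue/: /b/ and /d/ form a stop–stop cluster, so [i] is inserted between them. /d/ and /k/ form a stop–stop cluster, so [i] is inserted between them. /k/ and /p/ form a stop–stop cluster, so [i] is inserted between them. → [giubidoudikoikipodue].
/mebkaegboosibdee/: /b/ and /k/ form a stop–stop cluster, so [i] is inserted between them. /g/ and /b/ form a stop–stop cluster, so [i] is inserted between them. /b/ and /d/ form a stop–stop cluster, so [i] is inserted between them. → [mebikaegiboosibidee].
/dwoguxuslonume/: the rule's environment is not met; surfaces unchanged as [dwoguxuslonume].

ajiepigudibo, giubidoudikoikipodue, mebikaegiboosibidee, dwoguxuslonume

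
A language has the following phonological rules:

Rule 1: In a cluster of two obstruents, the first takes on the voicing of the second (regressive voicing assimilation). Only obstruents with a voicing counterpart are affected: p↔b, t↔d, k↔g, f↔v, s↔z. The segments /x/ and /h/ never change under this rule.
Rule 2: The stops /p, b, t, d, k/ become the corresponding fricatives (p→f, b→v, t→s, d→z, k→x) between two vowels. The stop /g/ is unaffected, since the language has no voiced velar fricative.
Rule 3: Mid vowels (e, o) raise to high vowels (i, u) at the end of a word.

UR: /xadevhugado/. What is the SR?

Rule 1 (regressive voicing assimilation): /v/ precedes the voiceless obstruent /h/, so it devoices to [f] by assimilation. /xadevhugado/ → xadefhugado.
Rule 2 (intervocalic spirantization): /d/ is a stop between vowels /a/ and /e/, so it spirantizes to the fricative [z]. /d/ is a stop between vowels /a/ and /o/, so it spirantizes to the fricative [z]. /xadefhugado/ → xazefhugazo.
Rule 3 (final vowel raising): /o/ is a mid vowel in word-final position, so it raises to [u]. /xazefhugazo/ → xazefhugazu.

xazefhugazu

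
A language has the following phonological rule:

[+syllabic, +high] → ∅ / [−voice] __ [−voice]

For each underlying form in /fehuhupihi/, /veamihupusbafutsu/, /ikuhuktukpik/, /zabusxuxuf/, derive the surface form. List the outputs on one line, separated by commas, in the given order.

/fehuhupihi/: /u/ is a high vowel flanked by voiceless consonants /h/ and /h/, so it deletes. /u/ is a high vowel flanked by voiceless consonants /h/ and /p/, so it deletes. /i/ is a high vowel flanked by voiceless consonants /p/ and /h/, so it deletes. → [fehhphi].
/veamihupusbafutsu/: /u/ is a high vowel flanked by voiceless consonants /h/ and /p/, so it deletes. /u/ is a high vowel flanked by voiceless consonants /p/ and /s/, so it deletes. /u/ is a high vowel flanked by voiceless consonants /f/ and /t/, so it deletes. → [veamihpsbaftsu].
/ikuhuktukpik/: /u/ is a high vowel flanked by voiceless consonants /k/ and /h/, so it deletes. /u/ is a high vowel flanked by voiceless consonants /h/ and /k/, so it deletes. /u/ is a high vowel flanked by voiceless consonants /t/ and /k/, so it deletes. /i/ is a high vowel flanked by voiceless consonants /p/ and /k/, so it deletes. → [ikhktkpk].
/zabusxuxuf/: /u/ is a high vowel flanked by voiceless consonants /x/ and /x/, so it deletes. /u/ is a high vowel flanked by voiceless consonants /x/ and /f/, so it deletes. → [zabusxxf].

fehhphi, veamihpsbaftsu, ikhktkpk, zabusxxf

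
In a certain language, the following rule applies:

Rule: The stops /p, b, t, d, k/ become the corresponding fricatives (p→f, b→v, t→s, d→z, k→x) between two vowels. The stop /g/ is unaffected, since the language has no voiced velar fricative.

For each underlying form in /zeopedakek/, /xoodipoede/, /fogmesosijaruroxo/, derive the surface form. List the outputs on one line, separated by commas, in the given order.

/zeopedakek/: /p/ is a stop between vowels /o/ and /e/, so it spirantizes to the fricative [f]. /d/ is a stop between vowels /e/ and /a/, so it spirantizes to the fricative [z]. /k/ is a stop between vowels /a/ and /e/, so it spirantizes to the fricative [x]. → [zeofezaxek].
/xoodipoede/: /d/ is a stop between vowels /o/ and /i/, so it spirantizes to the fricative [z]. /p/ is a stop between vowels /i/ and /o/, so it spirantizes to the fricative [f]. /d/ is a stop between vowels /e/ and /e/, so it spirantizes to the fricative [z]. → [xoozifoeze].
/fogmesosijaruroxo/: the rule's environment is not met; surfaces unchanged as [fogmesosijaruroxo].

zeofezaxek, xoozifoeze, fogmesosijaruroxo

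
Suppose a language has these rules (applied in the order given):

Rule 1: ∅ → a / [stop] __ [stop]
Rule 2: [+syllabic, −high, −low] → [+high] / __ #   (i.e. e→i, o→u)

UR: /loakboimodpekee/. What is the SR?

Rule 1 (stop-cluster a-epenthesis): /k/ and /b/ form a stop–stop cluster, so [a] is inserted between them. /d/ and /p/ form a stop–stop cluster, so [a] is inserted between them. /loakboimodpekee/ → loakaboimodapekee.
Rule 2 (final vowel raising): /e/ is a mid vowel in word-final position, so it raises to [i]. /loakaboimodapekee/ → loakaboimodapekei.

loakaboimodapekei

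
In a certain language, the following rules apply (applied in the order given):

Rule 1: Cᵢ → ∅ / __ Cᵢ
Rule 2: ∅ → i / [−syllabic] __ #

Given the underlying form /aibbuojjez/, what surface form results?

Rule 1 (degemination): /bb/ is a geminate; the first /b/ deletes. /jj/ is a geminate; the first /j/ deletes. /aibbuojjez/ → aibuojez.
Rule 2 (final i-epenthesis): the form ends in the consonant /z/, so [i] is inserted word-finally. /aibuojez/ → aibuojezi.

aibuojezi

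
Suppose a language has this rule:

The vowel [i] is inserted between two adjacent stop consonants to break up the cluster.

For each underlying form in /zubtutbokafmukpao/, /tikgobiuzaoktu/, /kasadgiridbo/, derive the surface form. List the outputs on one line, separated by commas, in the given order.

/zubtutbokafmukpao/: /b/ and /t/ form a stop–stop cluster, so [i] is inserted between them. /t/ and /b/ form a stop–stop cluster, so [i] is inserted between them. /k/ and /p/ form a stop–stop cluster, so [i] is inserted between them. → [zubitutibokafmukipao].
/tikgobiuzaoktu/: /k/ and /g/ form a stop–stop cluster, so [i] is inserted between them. /k/ and /t/ form a stop–stop cluster, so [i] is inserted between them. → [tikigobiuzaokitu].
/kasadgiridbo/: /d/ and /g/ form a stop–stop cluster, so [i] is inserted between them. /d/ and /b/ form a stop–stop cluster, so [i] is inserted between them. → [kasadigiridibo].

zubitutibokafmukipao, tikigobiuzaokitu, kasadigiridibo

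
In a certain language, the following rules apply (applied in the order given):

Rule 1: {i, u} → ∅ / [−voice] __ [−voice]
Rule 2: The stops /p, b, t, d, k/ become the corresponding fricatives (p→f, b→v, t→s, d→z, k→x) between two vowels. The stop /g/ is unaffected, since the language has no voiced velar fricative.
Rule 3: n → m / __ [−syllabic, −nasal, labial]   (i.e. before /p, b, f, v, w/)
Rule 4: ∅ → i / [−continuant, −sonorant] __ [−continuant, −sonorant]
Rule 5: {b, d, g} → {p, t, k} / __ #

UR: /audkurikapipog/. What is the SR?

audikurixapipok

Rule 1 (high vowel syncope): /i/ is a high vowel flanked by voiceless consonants /p/ and /p/, so it deletes. /audkurikapipog/ → audkurikappog.
Rule 2 (intervocalic spirantization): /k/ is a stop between vowels /i/ and /a/, so it spirantizes to the fricative [x]. /audkurikappog/ → audkurixappog.
Rule 3 (nasal place assimilation): no segment meets the environment; /audkurixappog/ is unchanged.
Rule 4 (stop-cluster i-epenthesis): /d/ and /k/ form a stop–stop cluster, so [i] is inserted between them. /p/ and /p/ form a stop–stop cluster, so [i] is inserted between them. /audkurixappog/ → audikurixapipog.
Rule 5 (final devoicing): /g/ is a voiced stop in word-final position, so it devoices to [k]. /audikurixapipog/ → audikurixapipok.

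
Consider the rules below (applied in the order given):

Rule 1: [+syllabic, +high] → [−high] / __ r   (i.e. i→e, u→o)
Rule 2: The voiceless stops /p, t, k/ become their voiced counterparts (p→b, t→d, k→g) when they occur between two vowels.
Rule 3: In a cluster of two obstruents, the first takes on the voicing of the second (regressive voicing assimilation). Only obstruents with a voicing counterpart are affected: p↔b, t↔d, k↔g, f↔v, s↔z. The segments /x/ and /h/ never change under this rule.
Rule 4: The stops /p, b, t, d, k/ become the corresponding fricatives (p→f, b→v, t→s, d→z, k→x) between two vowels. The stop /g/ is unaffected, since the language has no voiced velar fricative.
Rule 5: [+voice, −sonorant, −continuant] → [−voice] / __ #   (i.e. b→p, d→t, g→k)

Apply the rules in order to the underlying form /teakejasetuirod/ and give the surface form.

teagejasezuerot

Rule 1 (pre-rhotic lowering): /i/ is a high vowel immediately before /r/, so it lowers to [e]. /teakejasetuirod/ → teakejasetuerod.
Rule 2 (intervocalic voicing): /k/ is a voiceless stop between vowels /a/ and /e/, so it voices to [g]. /t/ is a voiceless stop between vowels /e/ and /u/, so it voices to [d]. /teakejasetuerod/ → teagejaseduerod.
Rule 3 (regressive voicing assimilation): no segment meets the environment; /teagejaseduerod/ is unchanged.
Rule 4 (intervocalic spirantization): /d/ is a stop between vowels /e/ and /u/, so it spirantizes to the fricative [z]. /teagejaseduerod/ → teagejasezuerod.
Rule 5 (final devoicing): /d/ is a voiced stop in word-final position, so it devoices to [t]. /teagejasezuerod/ → teagejasezuerot.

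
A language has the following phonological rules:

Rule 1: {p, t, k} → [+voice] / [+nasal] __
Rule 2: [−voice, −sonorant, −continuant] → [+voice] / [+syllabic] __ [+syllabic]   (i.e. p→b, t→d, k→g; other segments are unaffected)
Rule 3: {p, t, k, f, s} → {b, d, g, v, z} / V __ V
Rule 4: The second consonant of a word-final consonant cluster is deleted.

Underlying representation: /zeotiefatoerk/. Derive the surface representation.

Rule 1 (post-nasal voicing): no segment meets the environment; /zeotiefatoerk/ is unchanged.
Rule 2 (intervocalic voicing): /t/ is a voiceless stop between vowels /o/ and /i/, so it voices to [d]. /t/ is a voiceless stop between vowels /a/ and /o/, so it voices to [d]. /zeotiefatoerk/ → zeodiefadoerk.
Rule 3 (intervocalic voicing): /f/ is a voiceless obstruent between vowels /e/ and /a/, so it voices to [v]. /zeodiefadoerk/ → zeodievadoerk.
Rule 4 (final cluster simplification): /k/ is the second consonant of a word-final cluster /rk/, so it deletes. /zeodievadoerk/ → zeodievadoer.

zeodievadoer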